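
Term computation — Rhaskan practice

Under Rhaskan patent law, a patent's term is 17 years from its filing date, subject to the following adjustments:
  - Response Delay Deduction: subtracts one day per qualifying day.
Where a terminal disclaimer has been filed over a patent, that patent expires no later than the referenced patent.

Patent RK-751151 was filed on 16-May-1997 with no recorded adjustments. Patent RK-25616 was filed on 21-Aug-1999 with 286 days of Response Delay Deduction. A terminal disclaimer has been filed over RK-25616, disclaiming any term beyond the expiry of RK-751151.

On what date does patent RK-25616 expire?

Natural term of RK-25616:
  Base: filing + 17 years → 21 August 2016.
  Response Delay Deduction: −286 days → 9 November 2015.
Expiry of referenced patent RK-751151:
  Base: filing + 17 years → 16 May 2014.
Terminal disclaimer: RK-25616 expires on the earlier of 9 November 2015 and 16 May 2014.

2014-05-16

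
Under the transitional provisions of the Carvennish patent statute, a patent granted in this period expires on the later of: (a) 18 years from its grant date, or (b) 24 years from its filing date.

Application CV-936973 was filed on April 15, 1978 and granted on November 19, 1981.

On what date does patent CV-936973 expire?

(a) grant + 18 years → 19 November 1999.
(b) filing + 24 years → 15 April 2002.
Later of the two: 15 April 2002.

April 15, 2002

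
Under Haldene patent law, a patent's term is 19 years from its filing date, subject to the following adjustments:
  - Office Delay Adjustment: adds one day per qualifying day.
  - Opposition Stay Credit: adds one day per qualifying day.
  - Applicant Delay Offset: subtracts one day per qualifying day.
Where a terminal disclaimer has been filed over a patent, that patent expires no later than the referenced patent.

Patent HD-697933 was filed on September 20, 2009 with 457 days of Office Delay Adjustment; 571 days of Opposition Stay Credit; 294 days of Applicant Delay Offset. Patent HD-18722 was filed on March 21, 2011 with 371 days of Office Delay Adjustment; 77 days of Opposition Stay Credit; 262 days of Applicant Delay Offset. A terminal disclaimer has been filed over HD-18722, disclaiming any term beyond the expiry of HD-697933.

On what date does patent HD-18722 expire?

2030-09-23

Natural term of HD-18722:
  Base: filing + 19 years → 21 March 2030.
  Office Delay Adjustment: +371 days → 27 March 2031.
  Opposition Stay Credit: +77 days → 12 June 2031.
  Applicant Delay Offset: −262 days → 23 September 2030.
Expiry of referenced patent HD-697933:
  Base: filing + 19 years → 20 September 2028.
  Office Delay Adjustment: +457 days → 21 December 2029.
  Opposition Stay Credit: +571 days → 15 July 2031.
  Applicant Delay Offset: −294 days → 24 September 2030.
Terminal disclaimer: HD-18722 expires on the earlier of 23 September 2030 and 24 September 2030.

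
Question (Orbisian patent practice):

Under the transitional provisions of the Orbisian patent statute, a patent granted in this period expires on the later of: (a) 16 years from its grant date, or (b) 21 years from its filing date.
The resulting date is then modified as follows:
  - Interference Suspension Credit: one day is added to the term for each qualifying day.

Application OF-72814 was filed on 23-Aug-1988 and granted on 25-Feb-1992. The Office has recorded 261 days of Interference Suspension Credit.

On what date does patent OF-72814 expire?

2010-05-11

(a) grant + 16 years → 25 February 2008.
(b) filing + 21 years → 23 August 2009.
Later of the two: 23 August 2009.
Interference Suspension Credit: +261 days → 11 May 2010.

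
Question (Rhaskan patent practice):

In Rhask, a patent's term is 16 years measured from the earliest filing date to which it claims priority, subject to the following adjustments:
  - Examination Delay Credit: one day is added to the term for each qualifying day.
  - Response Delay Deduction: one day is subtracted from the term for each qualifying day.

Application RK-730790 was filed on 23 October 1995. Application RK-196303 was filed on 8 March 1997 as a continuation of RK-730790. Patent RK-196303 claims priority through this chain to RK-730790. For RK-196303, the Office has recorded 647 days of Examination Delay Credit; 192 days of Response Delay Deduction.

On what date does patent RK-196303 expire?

Earliest priority filing: 23 October 1995.
Base term: 23 October 1995 + 16 years → 23 October 2011.
Examination Delay Credit: +647 days → 31 July 2013.
Response Delay Deduction: −192 days → 20 January 2013.

January 20, 2013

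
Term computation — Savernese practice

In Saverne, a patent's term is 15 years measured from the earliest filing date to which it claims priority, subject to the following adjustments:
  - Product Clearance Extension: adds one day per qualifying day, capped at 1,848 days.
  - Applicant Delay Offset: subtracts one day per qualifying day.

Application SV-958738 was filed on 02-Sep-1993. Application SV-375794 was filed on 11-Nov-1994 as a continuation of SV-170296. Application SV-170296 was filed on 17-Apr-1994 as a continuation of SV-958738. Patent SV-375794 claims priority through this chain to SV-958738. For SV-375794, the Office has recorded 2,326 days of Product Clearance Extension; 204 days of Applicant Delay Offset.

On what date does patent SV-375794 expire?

March 4, 2013

Earliest priority filing: 2 September 1993.
Base term: 2 September 1993 + 15 years → 2 September 2008.
Product Clearance Extension: 2326 days claimed exceeds the 1848-day cap, so +1848 days → 24 September 2013.
Applicant Delay Offset: −204 days → 4 March 2013.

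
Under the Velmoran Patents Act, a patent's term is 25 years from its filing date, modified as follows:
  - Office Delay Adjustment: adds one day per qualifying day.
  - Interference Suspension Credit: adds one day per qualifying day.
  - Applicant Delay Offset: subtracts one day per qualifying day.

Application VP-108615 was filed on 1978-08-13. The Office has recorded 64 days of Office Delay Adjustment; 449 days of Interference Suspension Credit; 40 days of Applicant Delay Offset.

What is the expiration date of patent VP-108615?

November 28, 2004

Base term: filing date + 25 years → 13 August 2003.
Office Delay Adjustment: +64 days → 16 October 2003.
Interference Suspension Credit: +449 days → 7 January 2005.
Applicant Delay Offset: −40 days → 28 November 2004.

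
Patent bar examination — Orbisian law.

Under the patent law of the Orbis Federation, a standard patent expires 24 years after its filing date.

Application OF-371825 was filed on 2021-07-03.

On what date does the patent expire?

2045-07-03

Filing date + 24 years → 3 July 2045.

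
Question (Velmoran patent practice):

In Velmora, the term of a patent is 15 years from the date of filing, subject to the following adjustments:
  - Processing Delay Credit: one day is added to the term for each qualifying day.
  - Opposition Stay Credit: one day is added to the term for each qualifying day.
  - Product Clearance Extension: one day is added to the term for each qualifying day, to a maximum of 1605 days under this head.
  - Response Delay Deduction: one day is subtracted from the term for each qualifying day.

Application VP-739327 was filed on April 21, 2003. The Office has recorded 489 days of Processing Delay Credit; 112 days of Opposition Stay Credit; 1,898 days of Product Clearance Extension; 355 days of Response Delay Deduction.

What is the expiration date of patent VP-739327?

Base term: filing date + 15 years → 21 April 2018.
Processing Delay Credit: +489 days → 23 August 2019.
Opposition Stay Credit: +112 days → 13 December 2019.
Product Clearance Extension: 1898 days claimed exceeds the 1605-day cap, so +1605 days → 5 May 2024.
Response Delay Deduction: −355 days → 16 May 2023.

May 16, 2023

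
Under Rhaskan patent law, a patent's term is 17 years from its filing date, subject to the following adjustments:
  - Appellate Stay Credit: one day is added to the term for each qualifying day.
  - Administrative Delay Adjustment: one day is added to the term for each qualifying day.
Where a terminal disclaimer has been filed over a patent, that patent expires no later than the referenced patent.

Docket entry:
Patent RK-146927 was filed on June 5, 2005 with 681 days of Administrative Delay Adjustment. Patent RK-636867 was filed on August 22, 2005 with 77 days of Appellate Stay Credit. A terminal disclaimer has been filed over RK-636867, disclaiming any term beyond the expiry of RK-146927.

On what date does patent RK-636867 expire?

2022-11-07

Natural term of RK-636867:
  Base: filing + 17 years → 22 August 2022.
  Appellate Stay Credit: +77 days → 7 November 2022.
Expiry of referenced patent RK-146927:
  Base: filing + 17 years → 5 June 2022.
  Administrative Delay Adjustment: +681 days → 16 April 2024.
Terminal disclaimer: RK-636867 expires on the earlier of 7 November 2022 and 16 April 2024.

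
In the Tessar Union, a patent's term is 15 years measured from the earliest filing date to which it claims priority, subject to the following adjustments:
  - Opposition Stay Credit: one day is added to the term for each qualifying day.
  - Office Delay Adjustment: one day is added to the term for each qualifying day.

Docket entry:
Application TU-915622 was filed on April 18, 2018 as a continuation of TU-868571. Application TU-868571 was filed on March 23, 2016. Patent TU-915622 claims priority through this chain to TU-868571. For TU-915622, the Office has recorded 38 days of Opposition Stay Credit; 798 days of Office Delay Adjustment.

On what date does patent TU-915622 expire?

2033-07-06

Earliest priority filing: 23 March 2016.
Base term: 23 March 2016 + 15 years → 23 March 2031.
Opposition Stay Credit: +38 days → 30 April 2031.
Office Delay Adjustment: +798 days → 6 July 2033.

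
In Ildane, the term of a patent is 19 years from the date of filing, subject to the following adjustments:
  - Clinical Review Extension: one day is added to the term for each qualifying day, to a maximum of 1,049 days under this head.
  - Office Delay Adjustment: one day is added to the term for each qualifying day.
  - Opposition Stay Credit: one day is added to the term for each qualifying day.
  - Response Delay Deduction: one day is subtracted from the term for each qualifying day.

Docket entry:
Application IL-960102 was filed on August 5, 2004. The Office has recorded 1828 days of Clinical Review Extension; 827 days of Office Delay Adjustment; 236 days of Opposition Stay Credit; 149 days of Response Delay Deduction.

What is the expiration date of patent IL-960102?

2028-12-19

Base term: filing date + 19 years → 5 August 2023.
Clinical Review Extension: 1828 days claimed exceeds the 1049-day cap, so +1049 days → 19 June 2026.
Office Delay Adjustment: +827 days → 23 September 2028.
Opposition Stay Credit: +236 days → 17 May 2029.
Response Delay Deduction: −149 days → 19 December 2028.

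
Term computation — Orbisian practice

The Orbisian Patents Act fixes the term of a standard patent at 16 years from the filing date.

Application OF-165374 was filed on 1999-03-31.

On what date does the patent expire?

Filing date + 16 years → 31 March 2015.

March 31, 2015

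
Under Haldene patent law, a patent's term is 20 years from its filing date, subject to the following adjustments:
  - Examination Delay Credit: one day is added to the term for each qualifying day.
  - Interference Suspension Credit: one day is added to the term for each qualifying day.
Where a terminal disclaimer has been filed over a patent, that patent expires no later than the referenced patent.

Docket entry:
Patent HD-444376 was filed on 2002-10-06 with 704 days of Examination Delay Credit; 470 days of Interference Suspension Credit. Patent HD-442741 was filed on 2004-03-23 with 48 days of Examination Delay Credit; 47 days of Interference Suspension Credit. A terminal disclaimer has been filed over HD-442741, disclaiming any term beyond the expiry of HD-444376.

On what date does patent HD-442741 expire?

2024-06-26

Natural term of HD-442741:
  Base: filing + 20 years → 23 March 2024.
  Examination Delay Credit: +48 days → 10 May 2024.
  Interference Suspension Credit: +47 days → 26 June 2024.
Expiry of referenced patent HD-444376:
  Base: filing + 20 years → 6 October 2022.
  Examination Delay Credit: +704 days → 9 September 2024.
  Interference Suspension Credit: +470 days → 23 December 2025.
Terminal disclaimer: HD-442741 expires on the earlier of 26 June 2024 and 23 December 2025.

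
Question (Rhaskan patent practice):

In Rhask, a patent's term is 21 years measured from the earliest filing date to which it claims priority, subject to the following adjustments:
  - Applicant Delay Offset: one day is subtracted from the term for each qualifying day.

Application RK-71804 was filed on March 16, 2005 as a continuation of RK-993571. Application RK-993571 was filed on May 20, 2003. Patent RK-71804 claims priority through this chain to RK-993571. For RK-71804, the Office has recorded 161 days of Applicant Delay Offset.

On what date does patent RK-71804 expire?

Earliest priority filing: 20 May 2003.
Base term: 20 May 2003 + 21 years → 20 May 2024.
Applicant Delay Offset: −161 days → 11 December 2023.

2023-12-11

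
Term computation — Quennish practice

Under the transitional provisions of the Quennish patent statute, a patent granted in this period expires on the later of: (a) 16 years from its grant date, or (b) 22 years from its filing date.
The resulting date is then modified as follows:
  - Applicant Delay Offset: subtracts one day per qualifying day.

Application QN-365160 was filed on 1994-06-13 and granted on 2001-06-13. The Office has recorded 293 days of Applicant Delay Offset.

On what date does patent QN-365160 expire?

2016-08-24

(a) grant + 16 years → 13 June 2017.
(b) filing + 22 years → 13 June 2016.
Later of the two: 13 June 2017.
Applicant Delay Offset: −293 days → 24 August 2016.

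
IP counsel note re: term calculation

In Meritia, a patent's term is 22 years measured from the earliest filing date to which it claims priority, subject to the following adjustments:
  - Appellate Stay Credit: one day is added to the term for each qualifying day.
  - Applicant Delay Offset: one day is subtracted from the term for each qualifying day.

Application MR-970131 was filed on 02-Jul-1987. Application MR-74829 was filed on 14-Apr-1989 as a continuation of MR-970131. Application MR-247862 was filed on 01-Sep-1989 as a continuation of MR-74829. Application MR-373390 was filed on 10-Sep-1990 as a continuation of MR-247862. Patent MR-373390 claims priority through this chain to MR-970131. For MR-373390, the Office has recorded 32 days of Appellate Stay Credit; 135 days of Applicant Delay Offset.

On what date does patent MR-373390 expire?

Earliest priority filing: 2 July 1987.
Base term: 2 July 1987 + 22 years → 2 July 2009.
Appellate Stay Credit: +32 days → 3 August 2009.
Applicant Delay Offset: −135 days → 21 March 2009.

2009-03-21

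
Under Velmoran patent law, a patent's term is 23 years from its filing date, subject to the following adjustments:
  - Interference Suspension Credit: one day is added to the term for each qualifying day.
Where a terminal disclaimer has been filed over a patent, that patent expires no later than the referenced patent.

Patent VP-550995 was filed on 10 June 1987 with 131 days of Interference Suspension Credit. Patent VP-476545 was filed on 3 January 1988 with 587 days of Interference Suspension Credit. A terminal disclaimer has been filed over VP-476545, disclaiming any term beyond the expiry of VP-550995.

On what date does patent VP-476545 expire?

Natural term of VP-476545:
  Base: filing + 23 years → 3 January 2011.
  Interference Suspension Credit: +587 days → 12 August 2012.
Expiry of referenced patent VP-550995:
  Base: filing + 23 years → 10 June 2010.
  Interference Suspension Credit: +131 days → 19 October 2010.
Terminal disclaimer: VP-476545 expires on the earlier of 12 August 2012 and 19 October 2010.

2010-10-19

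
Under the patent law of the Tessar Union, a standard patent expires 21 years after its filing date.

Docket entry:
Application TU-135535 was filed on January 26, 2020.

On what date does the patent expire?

January 26, 2041

Filing date + 21 years → 26 January 2041.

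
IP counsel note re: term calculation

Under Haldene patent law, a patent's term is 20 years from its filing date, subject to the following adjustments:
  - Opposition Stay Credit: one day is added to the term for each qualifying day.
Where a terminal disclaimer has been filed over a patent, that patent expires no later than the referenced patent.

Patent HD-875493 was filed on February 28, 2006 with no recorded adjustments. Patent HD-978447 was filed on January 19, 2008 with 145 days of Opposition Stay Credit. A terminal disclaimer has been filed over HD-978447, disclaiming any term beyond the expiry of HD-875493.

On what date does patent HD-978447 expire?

Natural term of HD-978447:
  Base: filing + 20 years → 19 January 2028.
  Opposition Stay Credit: +145 days → 12 June 2028.
Expiry of referenced patent HD-875493:
  Base: filing + 20 years → 28 February 2026.
Terminal disclaimer: HD-978447 expires on the earlier of 12 June 2028 and 28 February 2026.

February 28, 2026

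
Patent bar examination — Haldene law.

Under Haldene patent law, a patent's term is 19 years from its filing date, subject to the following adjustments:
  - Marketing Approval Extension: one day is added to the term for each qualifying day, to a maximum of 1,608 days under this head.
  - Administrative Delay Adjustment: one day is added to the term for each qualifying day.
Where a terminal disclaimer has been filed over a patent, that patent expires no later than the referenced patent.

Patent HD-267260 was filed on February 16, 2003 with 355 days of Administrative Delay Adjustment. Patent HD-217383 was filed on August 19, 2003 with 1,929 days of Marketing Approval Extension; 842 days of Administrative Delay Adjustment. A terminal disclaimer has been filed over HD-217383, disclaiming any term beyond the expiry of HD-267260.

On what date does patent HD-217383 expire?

2023-02-06

Natural term of HD-217383:
  Base: filing + 19 years → 19 August 2022.
  Marketing Approval Extension: 1929 days claimed exceeds the 1608-day cap, so +1608 days → 13 January 2027.
  Administrative Delay Adjustment: +842 days → 4 May 2029.
Expiry of referenced patent HD-267260:
  Base: filing + 19 years → 16 February 2022.
  Administrative Delay Adjustment: +355 days → 6 February 2023.
Terminal disclaimer: HD-217383 expires on the earlier of 4 May 2029 and 6 February 2023.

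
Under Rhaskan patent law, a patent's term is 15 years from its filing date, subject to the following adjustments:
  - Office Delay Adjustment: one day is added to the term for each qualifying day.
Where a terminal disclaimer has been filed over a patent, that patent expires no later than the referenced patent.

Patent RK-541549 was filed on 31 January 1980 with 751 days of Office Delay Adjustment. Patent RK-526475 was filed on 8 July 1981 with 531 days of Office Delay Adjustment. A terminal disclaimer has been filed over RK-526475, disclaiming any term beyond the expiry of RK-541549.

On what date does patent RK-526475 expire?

Natural term of RK-526475:
  Base: filing + 15 years → 8 July 1996.
  Office Delay Adjustment: +531 days → 21 December 1997.
Expiry of referenced patent RK-541549:
  Base: filing + 15 years → 31 January 1995.
  Office Delay Adjustment: +751 days → 20 February 1997.
Terminal disclaimer: RK-526475 expires on the earlier of 21 December 1997 and 20 February 1997.

1997-02-20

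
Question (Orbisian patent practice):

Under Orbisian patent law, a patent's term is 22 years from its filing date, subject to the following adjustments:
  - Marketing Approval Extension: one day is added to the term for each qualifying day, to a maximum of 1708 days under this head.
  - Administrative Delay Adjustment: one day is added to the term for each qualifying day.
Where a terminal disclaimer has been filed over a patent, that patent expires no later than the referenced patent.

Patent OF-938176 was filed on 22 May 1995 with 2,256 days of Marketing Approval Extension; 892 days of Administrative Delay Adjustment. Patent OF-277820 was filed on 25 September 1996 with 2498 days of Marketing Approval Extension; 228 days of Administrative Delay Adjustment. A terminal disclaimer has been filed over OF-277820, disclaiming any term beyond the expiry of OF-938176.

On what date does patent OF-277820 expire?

Natural term of OF-277820:
  Base: filing + 22 years → 25 September 2018.
  Marketing Approval Extension: 2498 days claimed exceeds the 1708-day cap, so +1708 days → 30 May 2023.
  Administrative Delay Adjustment: +228 days → 13 January 2024.
Expiry of referenced patent OF-938176:
  Base: filing + 22 years → 22 May 2017.
  Marketing Approval Extension: 2256 days claimed exceeds the 1708-day cap, so +1708 days → 24 January 2022.
  Administrative Delay Adjustment: +892 days → 4 July 2024.
Terminal disclaimer: OF-277820 expires on the earlier of 13 January 2024 and 4 July 2024.

January 13, 2024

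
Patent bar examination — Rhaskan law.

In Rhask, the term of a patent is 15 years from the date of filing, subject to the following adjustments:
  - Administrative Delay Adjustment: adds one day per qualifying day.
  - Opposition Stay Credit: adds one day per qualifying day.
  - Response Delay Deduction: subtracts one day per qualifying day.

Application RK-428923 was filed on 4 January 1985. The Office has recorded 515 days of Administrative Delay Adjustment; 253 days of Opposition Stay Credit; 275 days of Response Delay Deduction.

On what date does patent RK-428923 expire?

Base term: filing date + 15 years → 4 January 2000.
Administrative Delay Adjustment: +515 days → 2 June 2001.
Opposition Stay Credit: +253 days → 10 February 2002.
Response Delay Deduction: −275 days → 11 May 2001.

2001-05-11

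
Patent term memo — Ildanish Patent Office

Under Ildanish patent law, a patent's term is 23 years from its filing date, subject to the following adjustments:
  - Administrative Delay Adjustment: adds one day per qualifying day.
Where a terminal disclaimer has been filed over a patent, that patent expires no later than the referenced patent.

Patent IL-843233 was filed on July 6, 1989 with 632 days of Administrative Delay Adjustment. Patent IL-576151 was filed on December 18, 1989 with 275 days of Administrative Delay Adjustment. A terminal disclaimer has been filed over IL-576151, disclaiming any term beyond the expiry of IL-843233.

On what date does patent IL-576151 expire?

2013-09-19

Natural term of IL-576151:
  Base: filing + 23 years → 18 December 2012.
  Administrative Delay Adjustment: +275 days → 19 September 2013.
Expiry of referenced patent IL-843233:
  Base: filing + 23 years → 6 July 2012.
  Administrative Delay Adjustment: +632 days → 30 March 2014.
Terminal disclaimer: IL-576151 expires on the earlier of 19 September 2013 and 30 March 2014.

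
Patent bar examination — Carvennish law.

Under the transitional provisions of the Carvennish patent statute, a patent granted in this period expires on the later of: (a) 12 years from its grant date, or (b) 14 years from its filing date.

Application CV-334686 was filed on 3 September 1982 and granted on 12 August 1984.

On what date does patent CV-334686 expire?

(a) grant + 12 years → 12 August 1996.
(b) filing + 14 years → 3 September 1996.
Later of the two: 3 September 1996.

1996-09-03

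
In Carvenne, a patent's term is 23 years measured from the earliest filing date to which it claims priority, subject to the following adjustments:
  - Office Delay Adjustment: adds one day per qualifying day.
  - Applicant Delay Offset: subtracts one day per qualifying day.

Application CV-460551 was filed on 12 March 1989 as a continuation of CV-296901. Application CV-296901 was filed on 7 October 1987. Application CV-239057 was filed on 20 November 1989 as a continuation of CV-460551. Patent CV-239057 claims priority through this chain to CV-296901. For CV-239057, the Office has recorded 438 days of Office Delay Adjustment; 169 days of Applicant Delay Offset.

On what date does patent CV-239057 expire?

Earliest priority filing: 7 October 1987.
Base term: 7 October 1987 + 23 years → 7 October 2010.
Office Delay Adjustment: +438 days → 19 December 2011.
Applicant Delay Offset: −169 days → 3 July 2011.

2011-07-03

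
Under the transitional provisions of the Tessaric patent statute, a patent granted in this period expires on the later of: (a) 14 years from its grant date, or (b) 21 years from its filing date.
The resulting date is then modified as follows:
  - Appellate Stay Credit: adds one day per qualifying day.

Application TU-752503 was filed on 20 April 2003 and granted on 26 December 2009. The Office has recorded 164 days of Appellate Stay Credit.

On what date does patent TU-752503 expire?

(a) grant + 14 years → 26 December 2023.
(b) filing + 21 years → 20 April 2024.
Later of the two: 20 April 2024.
Appellate Stay Credit: +164 days → 1 October 2024.

2024-10-01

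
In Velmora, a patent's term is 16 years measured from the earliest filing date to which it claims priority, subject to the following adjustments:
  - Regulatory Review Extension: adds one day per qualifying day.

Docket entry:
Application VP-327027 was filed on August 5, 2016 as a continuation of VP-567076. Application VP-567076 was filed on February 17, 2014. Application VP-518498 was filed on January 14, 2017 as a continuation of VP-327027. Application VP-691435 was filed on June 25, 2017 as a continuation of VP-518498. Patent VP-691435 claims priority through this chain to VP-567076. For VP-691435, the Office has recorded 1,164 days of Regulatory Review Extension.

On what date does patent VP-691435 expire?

Earliest priority filing: 17 February 2014.
Base term: 17 February 2014 + 16 years → 17 February 2030.
Regulatory Review Extension: +1164 days → 26 April 2033.

2033-04-26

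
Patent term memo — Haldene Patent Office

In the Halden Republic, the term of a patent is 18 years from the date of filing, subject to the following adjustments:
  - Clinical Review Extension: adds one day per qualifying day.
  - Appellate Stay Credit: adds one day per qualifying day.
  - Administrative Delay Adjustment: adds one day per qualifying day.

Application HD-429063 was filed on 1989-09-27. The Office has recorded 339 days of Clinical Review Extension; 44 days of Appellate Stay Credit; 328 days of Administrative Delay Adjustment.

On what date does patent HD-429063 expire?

2009-09-07

Base term: filing date + 18 years → 27 September 2007.
Clinical Review Extension: +339 days → 31 August 2008.
Appellate Stay Credit: +44 days → 14 October 2008.
Administrative Delay Adjustment: +328 days → 7 September 2009.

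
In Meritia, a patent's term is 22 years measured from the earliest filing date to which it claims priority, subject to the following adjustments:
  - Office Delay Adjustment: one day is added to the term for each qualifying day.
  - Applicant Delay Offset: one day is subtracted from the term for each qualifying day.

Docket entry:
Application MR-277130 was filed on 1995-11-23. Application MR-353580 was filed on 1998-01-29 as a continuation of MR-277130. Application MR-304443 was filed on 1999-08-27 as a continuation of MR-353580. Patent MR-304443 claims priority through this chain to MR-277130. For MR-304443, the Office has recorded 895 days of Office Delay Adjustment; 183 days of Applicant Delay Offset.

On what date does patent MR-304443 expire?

2019-11-05

Earliest priority filing: 23 November 1995.
Base term: 23 November 1995 + 22 years → 23 November 2017.
Office Delay Adjustment: +895 days → 6 May 2020.
Applicant Delay Offset: −183 days → 5 November 2019.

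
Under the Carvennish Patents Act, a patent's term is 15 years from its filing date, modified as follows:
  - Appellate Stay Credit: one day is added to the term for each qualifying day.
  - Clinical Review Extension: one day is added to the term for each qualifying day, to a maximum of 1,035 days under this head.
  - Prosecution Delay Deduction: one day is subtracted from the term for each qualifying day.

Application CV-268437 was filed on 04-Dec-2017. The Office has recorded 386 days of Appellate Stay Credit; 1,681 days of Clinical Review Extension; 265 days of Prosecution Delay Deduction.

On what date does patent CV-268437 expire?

February 3, 2036

Base term: filing date + 15 years → 4 December 2032.
Appellate Stay Credit: +386 days → 25 December 2033.
Clinical Review Extension: 1681 days claimed exceeds the 1035-day cap, so +1035 days → 25 October 2036.
Prosecution Delay Deduction: −265 days → 3 February 2036.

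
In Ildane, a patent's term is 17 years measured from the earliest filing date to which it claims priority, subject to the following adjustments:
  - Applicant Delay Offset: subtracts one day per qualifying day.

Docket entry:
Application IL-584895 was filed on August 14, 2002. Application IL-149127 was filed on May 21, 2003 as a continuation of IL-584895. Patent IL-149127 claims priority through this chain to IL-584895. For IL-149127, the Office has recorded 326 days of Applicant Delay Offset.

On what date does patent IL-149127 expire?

Earliest priority filing: 14 August 2002.
Base term: 14 August 2002 + 17 years → 14 August 2019.
Applicant Delay Offset: −326 days → 22 September 2018.

September 22, 2018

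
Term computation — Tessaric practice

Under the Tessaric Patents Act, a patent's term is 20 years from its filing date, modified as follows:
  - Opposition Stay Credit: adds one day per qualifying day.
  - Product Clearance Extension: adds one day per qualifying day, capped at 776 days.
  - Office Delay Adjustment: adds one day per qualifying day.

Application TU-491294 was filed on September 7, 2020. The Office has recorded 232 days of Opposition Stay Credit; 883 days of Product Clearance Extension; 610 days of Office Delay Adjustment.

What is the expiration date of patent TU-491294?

Base term: filing date + 20 years → 7 September 2040.
Opposition Stay Credit: +232 days → 27 April 2041.
Product Clearance Extension: 883 days claimed exceeds the 776-day cap, so +776 days → 12 June 2043.
Office Delay Adjustment: +610 days → 11 February 2045.

February 11, 2045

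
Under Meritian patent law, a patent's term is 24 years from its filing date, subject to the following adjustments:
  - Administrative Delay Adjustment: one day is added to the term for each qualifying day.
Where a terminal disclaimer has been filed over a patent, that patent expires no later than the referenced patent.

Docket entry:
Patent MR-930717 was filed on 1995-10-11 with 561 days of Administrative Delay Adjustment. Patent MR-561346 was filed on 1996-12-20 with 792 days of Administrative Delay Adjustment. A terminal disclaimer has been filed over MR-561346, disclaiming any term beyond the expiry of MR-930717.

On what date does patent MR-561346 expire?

Natural term of MR-561346:
  Base: filing + 24 years → 20 December 2020.
  Administrative Delay Adjustment: +792 days → 20 February 2023.
Expiry of referenced patent MR-930717:
  Base: filing + 24 years → 11 October 2019.
  Administrative Delay Adjustment: +561 days → 24 April 2021.
Terminal disclaimer: MR-561346 expires on the earlier of 20 February 2023 and 24 April 2021.

April 24, 2021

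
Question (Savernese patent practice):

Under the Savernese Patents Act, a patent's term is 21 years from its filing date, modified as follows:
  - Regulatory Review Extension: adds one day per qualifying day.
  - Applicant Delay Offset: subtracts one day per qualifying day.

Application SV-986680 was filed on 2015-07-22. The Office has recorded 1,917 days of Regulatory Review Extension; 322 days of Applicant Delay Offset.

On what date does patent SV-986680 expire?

Base term: filing date + 21 years → 22 July 2036.
Regulatory Review Extension: +1917 days → 21 October 2041.
Applicant Delay Offset: −322 days → 3 December 2040.

December 3, 2040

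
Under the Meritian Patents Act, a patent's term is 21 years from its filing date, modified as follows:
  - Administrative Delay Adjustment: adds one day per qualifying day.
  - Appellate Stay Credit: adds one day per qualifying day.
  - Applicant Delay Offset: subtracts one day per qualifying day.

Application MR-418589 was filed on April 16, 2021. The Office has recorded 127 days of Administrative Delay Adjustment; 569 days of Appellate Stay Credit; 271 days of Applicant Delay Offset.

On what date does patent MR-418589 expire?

Base term: filing date + 21 years → 16 April 2042.
Administrative Delay Adjustment: +127 days → 21 August 2042.
Appellate Stay Credit: +569 days → 12 March 2044.
Applicant Delay Offset: −271 days → 15 June 2043.

2043-06-15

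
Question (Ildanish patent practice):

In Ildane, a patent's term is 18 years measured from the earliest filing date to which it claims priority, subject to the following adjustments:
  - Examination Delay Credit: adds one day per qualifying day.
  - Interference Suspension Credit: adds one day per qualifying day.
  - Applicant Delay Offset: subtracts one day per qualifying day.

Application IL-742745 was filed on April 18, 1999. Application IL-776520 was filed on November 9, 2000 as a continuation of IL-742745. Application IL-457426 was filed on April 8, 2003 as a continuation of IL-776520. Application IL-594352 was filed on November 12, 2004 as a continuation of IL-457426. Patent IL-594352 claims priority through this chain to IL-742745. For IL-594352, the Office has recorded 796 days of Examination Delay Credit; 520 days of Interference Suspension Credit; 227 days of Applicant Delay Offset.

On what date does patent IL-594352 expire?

April 11, 2020

Earliest priority filing: 18 April 1999.
Base term: 18 April 1999 + 18 years → 18 April 2017.
Examination Delay Credit: +796 days → 23 June 2019.
Interference Suspension Credit: +520 days → 24 November 2020.
Applicant Delay Offset: −227 days → 11 April 2020.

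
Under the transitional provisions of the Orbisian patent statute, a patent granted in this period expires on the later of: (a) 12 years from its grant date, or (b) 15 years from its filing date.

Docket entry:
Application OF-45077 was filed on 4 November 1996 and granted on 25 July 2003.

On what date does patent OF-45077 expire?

(a) grant + 12 years → 25 July 2015.
(b) filing + 15 years → 4 November 2011.
Later of the two: 25 July 2015.

July 25, 2015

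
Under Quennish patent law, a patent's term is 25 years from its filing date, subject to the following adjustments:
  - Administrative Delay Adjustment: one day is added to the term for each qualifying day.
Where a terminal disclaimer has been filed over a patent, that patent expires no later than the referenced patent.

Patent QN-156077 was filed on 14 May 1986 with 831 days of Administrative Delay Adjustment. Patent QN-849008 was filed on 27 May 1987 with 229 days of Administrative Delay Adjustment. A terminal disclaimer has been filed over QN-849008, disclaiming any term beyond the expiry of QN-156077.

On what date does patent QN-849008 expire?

January 11, 2013

Natural term of QN-849008:
  Base: filing + 25 years → 27 May 2012.
  Administrative Delay Adjustment: +229 days → 11 January 2013.
Expiry of referenced patent QN-156077:
  Base: filing + 25 years → 14 May 2011.
  Administrative Delay Adjustment: +831 days → 22 August 2013.
Terminal disclaimer: QN-849008 expires on the earlier of 11 January 2013 and 22 August 2013.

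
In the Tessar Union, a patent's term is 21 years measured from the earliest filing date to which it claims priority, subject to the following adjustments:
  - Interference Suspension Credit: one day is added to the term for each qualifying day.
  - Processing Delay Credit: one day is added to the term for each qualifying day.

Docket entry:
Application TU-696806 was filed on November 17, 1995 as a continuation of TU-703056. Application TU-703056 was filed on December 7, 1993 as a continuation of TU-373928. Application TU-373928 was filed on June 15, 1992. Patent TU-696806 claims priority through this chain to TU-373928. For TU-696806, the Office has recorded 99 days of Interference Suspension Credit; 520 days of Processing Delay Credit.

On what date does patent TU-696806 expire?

February 24, 2015

Earliest priority filing: 15 June 1992.
Base term: 15 June 1992 + 21 years → 15 June 2013.
Interference Suspension Credit: +99 days → 22 September 2013.
Processing Delay Credit: +520 days → 24 February 2015.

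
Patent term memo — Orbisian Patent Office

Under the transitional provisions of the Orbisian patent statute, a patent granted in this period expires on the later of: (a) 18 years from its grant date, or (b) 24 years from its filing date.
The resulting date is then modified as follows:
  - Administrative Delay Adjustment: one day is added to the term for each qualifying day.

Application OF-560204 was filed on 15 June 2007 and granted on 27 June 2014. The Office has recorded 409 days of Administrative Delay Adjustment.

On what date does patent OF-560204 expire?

(a) grant + 18 years → 27 June 2032.
(b) filing + 24 years → 15 June 2031.
Later of the two: 27 June 2032.
Administrative Delay Adjustment: +409 days → 10 August 2033.

August 10, 2033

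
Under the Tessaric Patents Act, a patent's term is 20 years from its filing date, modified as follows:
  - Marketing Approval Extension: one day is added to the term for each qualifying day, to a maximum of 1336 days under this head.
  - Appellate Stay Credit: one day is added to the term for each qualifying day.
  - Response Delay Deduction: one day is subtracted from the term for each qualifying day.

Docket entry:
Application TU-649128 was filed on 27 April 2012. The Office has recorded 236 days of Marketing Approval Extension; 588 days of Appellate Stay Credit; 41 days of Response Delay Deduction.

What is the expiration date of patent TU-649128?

June 19, 2034

Base term: filing date + 20 years → 27 April 2032.
Marketing Approval Extension: 236 days (within the 1336-day cap) → +236 days → 19 December 2032.
Appellate Stay Credit: +588 days → 30 July 2034.
Response Delay Deduction: −41 days → 19 June 2034.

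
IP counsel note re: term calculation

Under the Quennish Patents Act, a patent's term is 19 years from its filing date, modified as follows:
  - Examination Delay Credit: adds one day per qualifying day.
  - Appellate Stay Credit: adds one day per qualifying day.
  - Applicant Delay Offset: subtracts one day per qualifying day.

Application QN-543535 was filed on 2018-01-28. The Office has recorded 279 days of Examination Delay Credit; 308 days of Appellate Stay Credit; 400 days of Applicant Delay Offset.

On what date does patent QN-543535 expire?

Base term: filing date + 19 years → 28 January 2037.
Examination Delay Credit: +279 days → 3 November 2037.
Appellate Stay Credit: +308 days → 7 September 2038.
Applicant Delay Offset: −400 days → 3 August 2037.

2037-08-03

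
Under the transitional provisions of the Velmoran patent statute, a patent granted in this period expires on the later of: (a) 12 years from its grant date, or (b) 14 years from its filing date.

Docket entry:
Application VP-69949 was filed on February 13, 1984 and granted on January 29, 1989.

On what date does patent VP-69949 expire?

(a) grant + 12 years → 29 January 2001.
(b) filing + 14 years → 13 February 1998.
Later of the two: 29 January 2001.

2001-01-29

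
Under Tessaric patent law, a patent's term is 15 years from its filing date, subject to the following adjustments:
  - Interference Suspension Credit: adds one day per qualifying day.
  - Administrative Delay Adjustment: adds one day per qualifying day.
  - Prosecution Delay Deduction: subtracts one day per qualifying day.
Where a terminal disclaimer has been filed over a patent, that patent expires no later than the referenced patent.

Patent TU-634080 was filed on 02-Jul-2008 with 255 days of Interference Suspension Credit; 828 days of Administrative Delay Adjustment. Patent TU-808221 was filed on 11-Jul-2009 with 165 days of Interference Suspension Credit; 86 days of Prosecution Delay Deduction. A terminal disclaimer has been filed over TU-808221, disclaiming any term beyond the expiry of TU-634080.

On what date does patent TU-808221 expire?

Natural term of TU-808221:
  Base: filing + 15 years → 11 July 2024.
  Interference Suspension Credit: +165 days → 23 December 2024.
  Prosecution Delay Deduction: −86 days → 28 September 2024.
Expiry of referenced patent TU-634080:
  Base: filing + 15 years → 2 July 2023.
  Interference Suspension Credit: +255 days → 13 March 2024.
  Administrative Delay Adjustment: +828 days → 19 June 2026.
Terminal disclaimer: TU-808221 expires on the earlier of 28 September 2024 and 19 June 2026.

2024-09-28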